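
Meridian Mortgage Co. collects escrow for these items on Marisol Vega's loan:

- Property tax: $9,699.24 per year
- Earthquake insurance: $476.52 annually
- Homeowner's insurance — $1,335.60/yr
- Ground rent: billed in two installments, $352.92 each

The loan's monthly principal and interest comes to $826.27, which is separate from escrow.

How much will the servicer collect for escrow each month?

Property tax = $9,699.24
Earthquake insurance = $476.52
Homeowner's insurance = $1,335.60
Ground rent = $352.92 × 2 = $705.84
Total annual escrow = $12,217.20
Monthly escrow = $12,217.20 ÷ 12 = $1,018.10

$1,018.10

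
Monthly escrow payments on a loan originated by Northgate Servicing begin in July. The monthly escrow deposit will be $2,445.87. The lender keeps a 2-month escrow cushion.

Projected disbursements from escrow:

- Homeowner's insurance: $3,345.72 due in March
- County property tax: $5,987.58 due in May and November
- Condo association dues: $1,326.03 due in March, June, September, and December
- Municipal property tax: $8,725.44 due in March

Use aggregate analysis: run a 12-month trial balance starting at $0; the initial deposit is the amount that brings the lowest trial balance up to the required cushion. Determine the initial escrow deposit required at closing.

Cushion = 2 × $2,445.87 = $4,891.74
Trial balance (start $0, +$2,445.87 each month, − disbursements):
  Jul: +$2,445.87 → $2,445.87
  Aug: +$2,445.87 → $4,891.74
  Sep: +$2,445.87 − $1,326.03 → $6,011.58
  Oct: +$2,445.87 → $8,457.45
  Nov: +$2,445.87 − $5,987.58 → $4,915.74
  Dec: +$2,445.87 − $1,326.03 → $6,035.58
  Jan: +$2,445.87 → $8,481.45
  Feb: +$2,445.87 → $10,927.32
  Mar: +$2,445.87 − $13,397.19 → -$24.00
  Apr: +$2,445.87 → $2,421.87
  May: +$2,445.87 − $5,987.58 → -$1,119.84
  Jun: +$2,445.87 − $1,326.03 → $0.00
Lowest trial balance = -$1,119.84 (May)
Initial deposit = cushion − low point = $4,891.74 − (-$1,119.84) = $6,011.58

$6,011.58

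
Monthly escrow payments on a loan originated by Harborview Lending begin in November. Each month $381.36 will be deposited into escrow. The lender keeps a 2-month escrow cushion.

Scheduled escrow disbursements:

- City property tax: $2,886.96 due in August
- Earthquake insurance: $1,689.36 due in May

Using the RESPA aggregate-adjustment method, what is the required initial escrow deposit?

Cushion = 2 × $381.36 = $762.72
Trial balance (start $0, +$381.36 each month, − disbursements):
  Nov: +$381.36 → $381.36
  Dec: +$381.36 → $762.72
  Jan: +$381.36 → $1,144.08
  Feb: +$381.36 → $1,525.44
  Mar: +$381.36 → $1,906.80
  Apr: +$381.36 → $2,288.16
  May: +$381.36 − $1,689.36 → $980.16
  Jun: +$381.36 → $1,361.52
  Jul: +$381.36 → $1,742.88
  Aug: +$381.36 − $2,886.96 → -$762.72
  Sep: +$381.36 → -$381.36
  Oct: +$381.36 → $0.00
Lowest trial balance = -$762.72 (Aug)
Initial deposit = cushion − low point = $762.72 − (-$762.72) = $1,525.44

$1,525.44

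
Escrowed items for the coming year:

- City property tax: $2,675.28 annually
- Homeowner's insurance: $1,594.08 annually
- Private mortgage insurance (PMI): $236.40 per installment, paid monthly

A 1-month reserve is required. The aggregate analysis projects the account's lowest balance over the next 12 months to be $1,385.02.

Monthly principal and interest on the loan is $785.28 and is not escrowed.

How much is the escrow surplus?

City property tax — $2,675.28
Homeowner's insurance — $1,594.08
Private mortgage insurance (PMI) — $236.40 × 12 = $2,836.80
Total annual escrow = $7,106.16
Monthly escrow = $7,106.16 ÷ 12 = $592.18
Required reserve = 1 × $592.18 = $592.18
Excess over cushion: $1,385.02 − $592.18 = $792.84

$792.84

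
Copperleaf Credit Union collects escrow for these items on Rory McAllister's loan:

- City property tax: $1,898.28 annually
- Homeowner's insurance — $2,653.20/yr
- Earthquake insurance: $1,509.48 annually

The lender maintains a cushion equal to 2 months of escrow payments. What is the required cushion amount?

$1,010.16

City property tax: $1,898.28 per year
Homeowner's insurance: $2,653.20 per year
Earthquake insurance: $1,509.48 per year
Total annual escrow = $1,898.28 + $2,653.20 + $1,509.48 = $6,060.96
Monthly = $6,060.96 / 12 = $505.08
Cushion = 2 × $505.08 = $1,010.16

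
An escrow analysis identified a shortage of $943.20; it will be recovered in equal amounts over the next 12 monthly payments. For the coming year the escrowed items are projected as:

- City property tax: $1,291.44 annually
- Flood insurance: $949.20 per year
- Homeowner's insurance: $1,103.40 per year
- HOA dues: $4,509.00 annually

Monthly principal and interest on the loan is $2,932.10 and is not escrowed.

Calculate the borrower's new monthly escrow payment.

$733.02

City property tax: $1,291.44/yr
Flood insurance: $949.20/yr
Homeowner's insurance: $1,103.40/yr
HOA dues: $4,509.00/yr
Annual escrow total = $1,291.44 + $949.20 + $1,103.40 + $4,509.00 = $7,853.04
Monthly escrow = $7,853.04 ÷ 12 = $654.42
Monthly shortage recovery: $943.20 / 12 = $78.60
Adjusted monthly = $654.42 + $78.60 = $733.02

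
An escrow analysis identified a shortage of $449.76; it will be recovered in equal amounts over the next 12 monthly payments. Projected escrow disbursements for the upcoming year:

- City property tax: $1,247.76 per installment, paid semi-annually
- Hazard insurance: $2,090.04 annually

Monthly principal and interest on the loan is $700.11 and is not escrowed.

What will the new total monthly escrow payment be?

City property tax — $1,247.76 × 2 = $2,495.52/yr
Hazard insurance — $2,090.04/yr
Annual escrow total = $2,495.52 + $2,090.04 = $4,585.56
Base monthly escrow = $4,585.56 ÷ 12 = $382.13
Shortage spread = $449.76 / 12 = $37.48/mo
Adjusted monthly = $382.13 + $37.48 = $419.61

$419.61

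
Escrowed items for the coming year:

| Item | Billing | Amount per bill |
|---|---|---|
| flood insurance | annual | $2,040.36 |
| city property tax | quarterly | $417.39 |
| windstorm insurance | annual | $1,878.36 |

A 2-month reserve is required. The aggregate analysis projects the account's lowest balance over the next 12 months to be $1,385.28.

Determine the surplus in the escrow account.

$453.90

Flood insurance: $2,040.36 annually
City property tax: $417.39 × 4 = $1,669.56 annually
Windstorm insurance: $1,878.36 annually
Yearly total = $2,040.36 + $1,669.56 + $1,878.36 = $5,588.28
Monthly escrow = $5,588.28 / 12 = $465.69
Required reserve = 2 × $465.69 = $931.38
Surplus = $1,385.28 − $931.38 = $453.90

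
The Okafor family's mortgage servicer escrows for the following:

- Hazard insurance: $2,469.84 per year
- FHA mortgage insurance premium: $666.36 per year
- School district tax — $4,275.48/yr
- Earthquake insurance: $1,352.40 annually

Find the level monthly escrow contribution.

$730.34

Hazard insurance = $2,469.84/yr
FHA mortgage insurance premium = $666.36/yr
School district tax = $4,275.48/yr
Earthquake insurance = $1,352.40/yr
Total annual escrow = $8,764.08
Monthly escrow = $8,764.08 ÷ 12 = $730.34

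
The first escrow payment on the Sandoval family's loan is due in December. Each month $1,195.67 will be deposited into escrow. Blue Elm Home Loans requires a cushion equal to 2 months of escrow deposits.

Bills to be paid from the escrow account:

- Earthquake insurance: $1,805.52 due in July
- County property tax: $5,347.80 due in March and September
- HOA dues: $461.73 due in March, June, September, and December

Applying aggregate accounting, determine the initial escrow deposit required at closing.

Cushion = 2 × $1,195.67 = $2,391.34
Trial balance (start $0, +$1,195.67 each month, − disbursements):
  Dec: +$1,195.67 − $461.73 → $733.94
  Jan: +$1,195.67 → $1,929.61
  Feb: +$1,195.67 → $3,125.28
  Mar: +$1,195.67 − $5,809.53 → -$1,488.58
  Apr: +$1,195.67 → -$292.91
  May: +$1,195.67 → $902.76
  Jun: +$1,195.67 − $461.73 → $1,636.70
  Jul: +$1,195.67 − $1,805.52 → $1,026.85
  Aug: +$1,195.67 → $2,222.52
  Sep: +$1,195.67 − $5,809.53 → -$2,391.34
  Oct: +$1,195.67 → -$1,195.67
  Nov: +$1,195.67 → $0.00
Lowest trial balance = -$2,391.34 (Sep)
Initial deposit = cushion − low point = $2,391.34 − (-$2,391.34) = $4,782.68

$4,782.68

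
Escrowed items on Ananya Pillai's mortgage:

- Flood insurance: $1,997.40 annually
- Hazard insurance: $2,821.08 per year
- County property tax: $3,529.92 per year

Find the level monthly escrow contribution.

$695.70

Flood insurance: $1,997.40 per year
Hazard insurance: $2,821.08 per year
County property tax: $3,529.92 per year
Total per year = $8,348.40
Monthly = $8,348.40 / 12 = $695.70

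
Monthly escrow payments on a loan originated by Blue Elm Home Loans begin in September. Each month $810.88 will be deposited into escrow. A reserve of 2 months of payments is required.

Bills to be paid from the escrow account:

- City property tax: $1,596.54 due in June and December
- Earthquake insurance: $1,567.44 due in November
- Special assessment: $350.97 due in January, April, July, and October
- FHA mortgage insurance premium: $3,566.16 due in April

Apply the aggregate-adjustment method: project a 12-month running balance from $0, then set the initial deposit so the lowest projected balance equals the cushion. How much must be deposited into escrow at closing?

$2,917.77

Cushion = 2 × $810.88 = $1,621.76
Trial balance (start $0, +$810.88 each month, − disbursements):
  Sep: +$810.88 → $810.88
  Oct: +$810.88 − $350.97 → $1,270.79
  Nov: +$810.88 − $1,567.44 → $514.23
  Dec: +$810.88 − $1,596.54 → -$271.43
  Jan: +$810.88 − $350.97 → $188.48
  Feb: +$810.88 → $999.36
  Mar: +$810.88 → $1,810.24
  Apr: +$810.88 − $3,917.13 → -$1,296.01
  May: +$810.88 → -$485.13
  Jun: +$810.88 − $1,596.54 → -$1,270.79
  Jul: +$810.88 − $350.97 → -$810.88
  Aug: +$810.88 → $0.00
Lowest trial balance = -$1,296.01 (Apr)
Initial deposit = cushion − low point = $1,621.76 − (-$1,296.01) = $2,917.77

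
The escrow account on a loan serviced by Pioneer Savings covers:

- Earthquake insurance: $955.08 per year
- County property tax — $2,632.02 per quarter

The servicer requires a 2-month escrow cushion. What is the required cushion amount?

$1,913.86

Earthquake insurance = $955.08
County property tax = $2,632.02 × 4 = $10,528.08
Annual escrow total = $11,483.16
Monthly = $11,483.16 ÷ 12 = $956.93
Cushion = 2 × $956.93 = $1,913.86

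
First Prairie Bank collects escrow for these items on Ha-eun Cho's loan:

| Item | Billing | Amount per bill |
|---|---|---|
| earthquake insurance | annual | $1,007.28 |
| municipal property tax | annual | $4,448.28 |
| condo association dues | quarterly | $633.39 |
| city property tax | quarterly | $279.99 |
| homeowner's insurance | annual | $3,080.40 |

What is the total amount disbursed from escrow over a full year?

$12,189.48

Earthquake insurance: $1,007.28
Municipal property tax: $4,448.28
Condo association dues: $633.39 × 4 = $2,533.56
City property tax: $279.99 × 4 = $1,119.96
Homeowner's insurance: $3,080.40
Total per year = $1,007.28 + $4,448.28 + $2,533.56 + $1,119.96 + $3,080.40 = $12,189.48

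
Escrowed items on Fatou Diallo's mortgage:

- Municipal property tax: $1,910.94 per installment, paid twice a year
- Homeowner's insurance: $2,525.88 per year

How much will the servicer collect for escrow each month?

$528.98

Municipal property tax — $1,910.94 × 2 = $3,821.88 per year
Homeowner's insurance — $2,525.88 per year
Annual escrow total = $3,821.88 + $2,525.88 = $6,347.76
Monthly = $6,347.76 ÷ 12 = $528.98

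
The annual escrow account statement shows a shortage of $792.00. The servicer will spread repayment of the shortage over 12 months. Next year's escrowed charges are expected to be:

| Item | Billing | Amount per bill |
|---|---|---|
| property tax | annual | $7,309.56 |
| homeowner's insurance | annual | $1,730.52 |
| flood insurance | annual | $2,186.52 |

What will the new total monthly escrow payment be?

Property tax: $7,309.56/yr
Homeowner's insurance: $1,730.52/yr
Flood insurance: $2,186.52/yr
Combined annual = $7,309.56 + $1,730.52 + $2,186.52 = $11,226.60
Monthly = $11,226.60 / 12 = $935.55
Monthly shortage recovery: $792.00 / 12 = $66.00
Adjusted monthly = $935.55 + $66.00 = $1,001.55

$1,001.55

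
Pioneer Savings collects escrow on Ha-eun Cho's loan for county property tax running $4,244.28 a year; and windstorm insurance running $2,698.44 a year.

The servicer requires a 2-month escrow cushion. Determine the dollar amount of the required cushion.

$1,157.12

County property tax — $4,244.28/yr
Windstorm insurance — $2,698.44/yr
Combined annual = $4,244.28 + $2,698.44 = $6,942.72
Per month = $6,942.72 / 12 = $578.56
Required cushion = 2 × $578.56 = $1,157.12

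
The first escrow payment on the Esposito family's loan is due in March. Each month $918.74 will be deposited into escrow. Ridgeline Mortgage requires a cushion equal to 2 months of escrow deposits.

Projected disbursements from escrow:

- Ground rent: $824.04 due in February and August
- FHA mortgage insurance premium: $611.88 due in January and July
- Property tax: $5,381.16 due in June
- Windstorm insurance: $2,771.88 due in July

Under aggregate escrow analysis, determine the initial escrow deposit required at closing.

Cushion = 2 × $918.74 = $1,837.48
Trial balance (start $0, +$918.74 each month, − disbursements):
  Mar: +$918.74 → $918.74
  Apr: +$918.74 → $1,837.48
  May: +$918.74 → $2,756.22
  Jun: +$918.74 − $5,381.16 → -$1,706.20
  Jul: +$918.74 − $3,383.76 → -$4,171.22
  Aug: +$918.74 − $824.04 → -$4,076.52
  Sep: +$918.74 → -$3,157.78
  Oct: +$918.74 → -$2,239.04
  Nov: +$918.74 → -$1,320.30
  Dec: +$918.74 → -$401.56
  Jan: +$918.74 − $611.88 → -$94.70
  Feb: +$918.74 − $824.04 → $0.00
Lowest trial balance = -$4,171.22 (Jul)
Initial deposit = cushion − low point = $1,837.48 − (-$4,171.22) = $6,008.70

$6,008.70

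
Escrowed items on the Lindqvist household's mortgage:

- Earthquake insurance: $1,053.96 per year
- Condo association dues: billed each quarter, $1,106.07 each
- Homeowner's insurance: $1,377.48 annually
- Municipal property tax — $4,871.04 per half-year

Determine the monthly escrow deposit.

$1,383.15

Earthquake insurance = $1,053.96 per year
Condo association dues = $1,106.07 × 4 = $4,424.28 per year
Homeowner's insurance = $1,377.48 per year
Municipal property tax = $4,871.04 × 2 = $9,742.08 per year
Total annual escrow = $1,053.96 + $4,424.28 + $1,377.48 + $9,742.08 = $16,597.80
Monthly = $16,597.80 / 12 = $1,383.15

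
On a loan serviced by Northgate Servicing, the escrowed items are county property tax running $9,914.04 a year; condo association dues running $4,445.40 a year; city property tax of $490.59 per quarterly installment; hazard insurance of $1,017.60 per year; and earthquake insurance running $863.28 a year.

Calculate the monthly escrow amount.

County property tax: $9,914.04 annually
Condo association dues: $4,445.40 annually
City property tax: $490.59 × 4 = $1,962.36 annually
Hazard insurance: $1,017.60 annually
Earthquake insurance: $863.28 annually
Combined annual = $9,914.04 + $4,445.40 + $1,962.36 + $1,017.60 + $863.28 = $18,202.68
Base monthly escrow = $18,202.68 ÷ 12 = $1,516.89

$1,516.89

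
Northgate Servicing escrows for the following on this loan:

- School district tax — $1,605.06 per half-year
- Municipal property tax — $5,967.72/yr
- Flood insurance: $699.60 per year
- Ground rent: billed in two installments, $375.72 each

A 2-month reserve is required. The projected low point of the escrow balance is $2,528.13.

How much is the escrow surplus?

School district tax = $1,605.06 × 2 = $3,210.12/yr
Municipal property tax = $5,967.72/yr
Flood insurance = $699.60/yr
Ground rent = $375.72 × 2 = $751.44/yr
Yearly total = $10,628.88
Monthly escrow = $10,628.88 / 12 = $885.74
Required reserve = 2 × $885.74 = $1,771.48
Excess over cushion: $2,528.13 − $1,771.48 = $756.65

$756.65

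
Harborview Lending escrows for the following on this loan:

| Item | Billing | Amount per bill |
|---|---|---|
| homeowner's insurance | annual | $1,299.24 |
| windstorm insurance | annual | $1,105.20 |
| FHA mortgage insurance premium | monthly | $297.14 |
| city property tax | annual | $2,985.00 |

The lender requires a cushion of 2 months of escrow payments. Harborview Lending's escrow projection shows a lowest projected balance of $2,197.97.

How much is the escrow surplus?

$705.45

Homeowner's insurance = $1,299.24/yr
Windstorm insurance = $1,105.20/yr
FHA mortgage insurance premium = $297.14 × 12 = $3,565.68/yr
City property tax = $2,985.00/yr
Total per year = $1,299.24 + $1,105.20 + $3,565.68 + $2,985.00 = $8,955.12
Base monthly escrow = $8,955.12 / 12 = $746.26
Cushion = 2 × $746.26 = $1,492.52
Surplus = $2,197.97 − $1,492.52 = $705.45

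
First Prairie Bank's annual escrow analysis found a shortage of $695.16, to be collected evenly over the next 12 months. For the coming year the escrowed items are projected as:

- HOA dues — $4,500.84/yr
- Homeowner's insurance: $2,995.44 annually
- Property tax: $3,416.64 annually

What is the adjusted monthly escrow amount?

$967.34

HOA dues = $4,500.84 annually
Homeowner's insurance = $2,995.44 annually
Property tax = $3,416.64 annually
Combined annual = $10,912.92
Monthly escrow = $10,912.92 / 12 = $909.41
Monthly shortage recovery: $695.16 / 12 = $57.93
Adjusted monthly = $909.41 + $57.93 = $967.34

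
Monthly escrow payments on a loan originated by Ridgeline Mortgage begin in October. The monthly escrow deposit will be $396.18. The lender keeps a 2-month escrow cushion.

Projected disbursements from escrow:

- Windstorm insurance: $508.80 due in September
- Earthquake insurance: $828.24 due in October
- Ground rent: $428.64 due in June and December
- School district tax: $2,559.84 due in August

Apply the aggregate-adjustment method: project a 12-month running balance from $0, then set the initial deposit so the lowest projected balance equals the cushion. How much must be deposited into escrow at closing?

Cushion = 2 × $396.18 = $792.36
Trial balance (start $0, +$396.18 each month, − disbursements):
  Oct: +$396.18 − $828.24 → -$432.06
  Nov: +$396.18 → -$35.88
  Dec: +$396.18 − $428.64 → -$68.34
  Jan: +$396.18 → $327.84
  Feb: +$396.18 → $724.02
  Mar: +$396.18 → $1,120.20
  Apr: +$396.18 → $1,516.38
  May: +$396.18 → $1,912.56
  Jun: +$396.18 − $428.64 → $1,880.10
  Jul: +$396.18 → $2,276.28
  Aug: +$396.18 − $2,559.84 → $112.62
  Sep: +$396.18 − $508.80 → $0.00
Lowest trial balance = -$432.06 (Oct)
Initial deposit = cushion − low point = $792.36 − (-$432.06) = $1,224.42

$1,224.42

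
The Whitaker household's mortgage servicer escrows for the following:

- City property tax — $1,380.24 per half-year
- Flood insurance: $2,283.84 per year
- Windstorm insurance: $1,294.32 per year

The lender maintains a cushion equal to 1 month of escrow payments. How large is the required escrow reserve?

$528.22

City property tax = $1,380.24 × 2 = $2,760.48 per year
Flood insurance = $2,283.84 per year
Windstorm insurance = $1,294.32 per year
Annual escrow total = $2,760.48 + $2,283.84 + $1,294.32 = $6,338.64
Monthly escrow = $6,338.64 ÷ 12 = $528.22
Cushion = 1 × $528.22 = $528.22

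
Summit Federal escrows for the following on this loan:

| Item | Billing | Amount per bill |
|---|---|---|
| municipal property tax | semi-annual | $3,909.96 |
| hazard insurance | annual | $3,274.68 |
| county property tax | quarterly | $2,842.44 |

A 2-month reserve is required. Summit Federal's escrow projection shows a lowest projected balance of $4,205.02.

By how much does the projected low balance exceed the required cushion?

Municipal property tax = $3,909.96 × 2 = $7,819.92
Hazard insurance = $3,274.68
County property tax = $2,842.44 × 4 = $11,369.76
Total per year = $7,819.92 + $3,274.68 + $11,369.76 = $22,464.36
Per month = $22,464.36 / 12 = $1,872.03
Required cushion = 2 × $1,872.03 = $3,744.06
Surplus = $4,205.02 − $3,744.06 = $460.96

$460.96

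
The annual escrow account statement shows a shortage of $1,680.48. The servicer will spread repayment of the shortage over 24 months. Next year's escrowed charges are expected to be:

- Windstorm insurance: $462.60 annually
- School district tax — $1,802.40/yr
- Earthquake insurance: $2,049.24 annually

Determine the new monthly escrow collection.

Windstorm insurance — $462.60 per year
School district tax — $1,802.40 per year
Earthquake insurance — $2,049.24 per year
Yearly total = $4,314.24
Monthly = $4,314.24 ÷ 12 = $359.52
Shortage per month = $1,680.48 / 24 = $70.02
Adjusted monthly = $359.52 + $70.02 = $429.54

$429.54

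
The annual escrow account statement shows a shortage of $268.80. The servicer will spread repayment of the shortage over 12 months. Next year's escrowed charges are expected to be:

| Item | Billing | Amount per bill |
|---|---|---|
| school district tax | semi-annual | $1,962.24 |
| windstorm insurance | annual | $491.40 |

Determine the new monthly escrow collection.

School district tax — $1,962.24 × 2 = $3,924.48 annually
Windstorm insurance — $491.40 annually
Total per year = $3,924.48 + $491.40 = $4,415.88
Monthly = $4,415.88 ÷ 12 = $367.99
Shortage per month = $268.80 ÷ 12 = $22.40
Adjusted monthly = $367.99 + $22.40 = $390.39

$390.39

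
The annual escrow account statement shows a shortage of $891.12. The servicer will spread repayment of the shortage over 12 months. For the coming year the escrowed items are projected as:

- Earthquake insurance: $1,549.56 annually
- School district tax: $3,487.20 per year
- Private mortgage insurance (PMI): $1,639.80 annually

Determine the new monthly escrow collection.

$630.64

Earthquake insurance — $1,549.56/yr
School district tax — $3,487.20/yr
Private mortgage insurance (PMI) — $1,639.80/yr
Yearly total = $1,549.56 + $3,487.20 + $1,639.80 = $6,676.56
Monthly = $6,676.56 / 12 = $556.38
Shortage per month = $891.12 / 12 = $74.26
New monthly escrow = $556.38 + $74.26 = $630.64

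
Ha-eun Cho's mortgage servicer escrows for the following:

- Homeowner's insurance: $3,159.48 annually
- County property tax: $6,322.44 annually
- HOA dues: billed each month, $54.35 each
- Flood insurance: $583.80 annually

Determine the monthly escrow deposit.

$893.16

Homeowner's insurance: $3,159.48 per year
County property tax: $6,322.44 per year
HOA dues: $54.35 × 12 = $652.20 per year
Flood insurance: $583.80 per year
Total per year = $3,159.48 + $6,322.44 + $652.20 + $583.80 = $10,717.92
Per month = $10,717.92 / 12 = $893.16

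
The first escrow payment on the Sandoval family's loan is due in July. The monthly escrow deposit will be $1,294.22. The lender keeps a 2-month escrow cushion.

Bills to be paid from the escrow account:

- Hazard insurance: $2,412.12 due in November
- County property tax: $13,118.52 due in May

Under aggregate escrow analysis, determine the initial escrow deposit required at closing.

$3,882.66

Cushion = 2 × $1,294.22 = $2,588.44
Trial balance (start $0, +$1,294.22 each month, − disbursements):
  Jul: +$1,294.22 → $1,294.22
  Aug: +$1,294.22 → $2,588.44
  Sep: +$1,294.22 → $3,882.66
  Oct: +$1,294.22 → $5,176.88
  Nov: +$1,294.22 − $2,412.12 → $4,058.98
  Dec: +$1,294.22 → $5,353.20
  Jan: +$1,294.22 → $6,647.42
  Feb: +$1,294.22 → $7,941.64
  Mar: +$1,294.22 → $9,235.86
  Apr: +$1,294.22 → $10,530.08
  May: +$1,294.22 − $13,118.52 → -$1,294.22
  Jun: +$1,294.22 → $0.00
Lowest trial balance = -$1,294.22 (May)
Initial deposit = cushion − low point = $2,588.44 − (-$1,294.22) = $3,882.66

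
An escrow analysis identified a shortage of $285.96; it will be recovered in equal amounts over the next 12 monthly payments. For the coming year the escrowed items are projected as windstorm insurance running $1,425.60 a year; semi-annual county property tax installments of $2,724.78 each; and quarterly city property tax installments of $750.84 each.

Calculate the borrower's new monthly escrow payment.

$847.04

Windstorm insurance — $1,425.60 per year
County property tax — $2,724.78 × 2 = $5,449.56 per year
City property tax — $750.84 × 4 = $3,003.36 per year
Total per year = $1,425.60 + $5,449.56 + $3,003.36 = $9,878.52
Monthly escrow = $9,878.52 ÷ 12 = $823.21
Monthly shortage recovery: $285.96 ÷ 12 = $23.83
New monthly escrow = $823.21 + $23.83 = $847.04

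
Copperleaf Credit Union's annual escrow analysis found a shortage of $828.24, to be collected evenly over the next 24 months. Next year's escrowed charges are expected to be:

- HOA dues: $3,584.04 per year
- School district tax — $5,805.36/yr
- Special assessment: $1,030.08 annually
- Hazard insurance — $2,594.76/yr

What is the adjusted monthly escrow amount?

HOA dues — $3,584.04 per year
School district tax — $5,805.36 per year
Special assessment — $1,030.08 per year
Hazard insurance — $2,594.76 per year
Combined annual = $3,584.04 + $5,805.36 + $1,030.08 + $2,594.76 = $13,014.24
Base monthly escrow = $13,014.24 ÷ 12 = $1,084.52
Monthly shortage recovery: $828.24 ÷ 24 = $34.51
Adjusted monthly = $1,084.52 + $34.51 = $1,119.03

$1,119.03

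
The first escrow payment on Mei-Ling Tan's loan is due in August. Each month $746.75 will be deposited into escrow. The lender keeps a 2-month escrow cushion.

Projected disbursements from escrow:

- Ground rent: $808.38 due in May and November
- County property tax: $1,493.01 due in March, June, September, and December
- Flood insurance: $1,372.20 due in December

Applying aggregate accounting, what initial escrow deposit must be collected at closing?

$2,926.35

Cushion = 2 × $746.75 = $1,493.50
Trial balance (start $0, +$746.75 each month, − disbursements):
  Aug: +$746.75 → $746.75
  Sep: +$746.75 − $1,493.01 → $0.49
  Oct: +$746.75 → $747.24
  Nov: +$746.75 − $808.38 → $685.61
  Dec: +$746.75 − $2,865.21 → -$1,432.85
  Jan: +$746.75 → -$686.10
  Feb: +$746.75 → $60.65
  Mar: +$746.75 − $1,493.01 → -$685.61
  Apr: +$746.75 → $61.14
  May: +$746.75 − $808.38 → -$0.49
  Jun: +$746.75 − $1,493.01 → -$746.75
  Jul: +$746.75 → $0.00
Lowest trial balance = -$1,432.85 (Dec)
Initial deposit = cushion − low point = $1,493.50 − (-$1,432.85) = $2,926.35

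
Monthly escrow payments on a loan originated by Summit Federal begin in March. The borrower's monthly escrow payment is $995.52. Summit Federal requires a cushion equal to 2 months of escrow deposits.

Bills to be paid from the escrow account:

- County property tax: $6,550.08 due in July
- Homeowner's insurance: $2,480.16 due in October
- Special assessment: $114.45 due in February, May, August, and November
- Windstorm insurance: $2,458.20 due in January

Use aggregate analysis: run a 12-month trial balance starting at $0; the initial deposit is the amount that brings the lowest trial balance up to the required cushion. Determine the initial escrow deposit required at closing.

Cushion = 2 × $995.52 = $1,991.04
Trial balance (start $0, +$995.52 each month, − disbursements):
  Mar: +$995.52 → $995.52
  Apr: +$995.52 → $1,991.04
  May: +$995.52 − $114.45 → $2,872.11
  Jun: +$995.52 → $3,867.63
  Jul: +$995.52 − $6,550.08 → -$1,686.93
  Aug: +$995.52 − $114.45 → -$805.86
  Sep: +$995.52 → $189.66
  Oct: +$995.52 − $2,480.16 → -$1,294.98
  Nov: +$995.52 − $114.45 → -$413.91
  Dec: +$995.52 → $581.61
  Jan: +$995.52 − $2,458.20 → -$881.07
  Feb: +$995.52 − $114.45 → $0.00
Lowest trial balance = -$1,686.93 (Jul)
Initial deposit = cushion − low point = $1,991.04 − (-$1,686.93) = $3,677.97

$3,677.97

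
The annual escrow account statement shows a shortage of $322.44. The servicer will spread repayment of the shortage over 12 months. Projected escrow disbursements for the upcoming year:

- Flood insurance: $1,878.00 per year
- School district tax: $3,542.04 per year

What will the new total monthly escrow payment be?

Flood insurance: $1,878.00
School district tax: $3,542.04
Yearly total = $1,878.00 + $3,542.04 = $5,420.04
Monthly = $5,420.04 / 12 = $451.67
Shortage per month = $322.44 / 12 = $26.87
Adjusted monthly = $451.67 + $26.87 = $478.54

$478.54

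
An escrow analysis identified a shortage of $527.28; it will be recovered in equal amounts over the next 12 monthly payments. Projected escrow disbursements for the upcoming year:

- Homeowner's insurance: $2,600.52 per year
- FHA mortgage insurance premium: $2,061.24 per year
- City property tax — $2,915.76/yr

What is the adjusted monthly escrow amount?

$675.40

Homeowner's insurance — $2,600.52 per year
FHA mortgage insurance premium — $2,061.24 per year
City property tax — $2,915.76 per year
Combined annual = $2,600.52 + $2,061.24 + $2,915.76 = $7,577.52
Monthly escrow = $7,577.52 / 12 = $631.46
Shortage spread = $527.28 / 12 = $43.94/mo
New monthly escrow = $631.46 + $43.94 = $675.40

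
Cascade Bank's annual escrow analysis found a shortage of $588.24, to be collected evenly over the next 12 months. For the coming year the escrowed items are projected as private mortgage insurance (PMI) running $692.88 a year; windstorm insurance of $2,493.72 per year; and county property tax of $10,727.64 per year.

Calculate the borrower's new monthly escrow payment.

Private mortgage insurance (PMI) = $692.88 annually
Windstorm insurance = $2,493.72 annually
County property tax = $10,727.64 annually
Total per year = $692.88 + $2,493.72 + $10,727.64 = $13,914.24
Base monthly escrow = $13,914.24 / 12 = $1,159.52
Monthly shortage recovery: $588.24 / 12 = $49.02
Adjusted monthly = $1,159.52 + $49.02 = $1,208.54

$1,208.54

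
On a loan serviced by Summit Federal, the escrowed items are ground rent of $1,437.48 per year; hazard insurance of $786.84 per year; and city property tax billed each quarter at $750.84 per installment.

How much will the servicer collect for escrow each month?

Ground rent: $1,437.48
Hazard insurance: $786.84
City property tax: $750.84 × 4 = $3,003.36
Combined annual = $1,437.48 + $786.84 + $3,003.36 = $5,227.68
Per month = $5,227.68 ÷ 12 = $435.64

$435.64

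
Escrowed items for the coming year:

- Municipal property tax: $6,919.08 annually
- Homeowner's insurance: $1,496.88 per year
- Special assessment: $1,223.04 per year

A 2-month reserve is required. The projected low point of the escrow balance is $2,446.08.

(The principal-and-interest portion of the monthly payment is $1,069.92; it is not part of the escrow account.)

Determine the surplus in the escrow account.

$839.58

Municipal property tax: $6,919.08/yr
Homeowner's insurance: $1,496.88/yr
Special assessment: $1,223.04/yr
Combined annual = $6,919.08 + $1,496.88 + $1,223.04 = $9,639.00
Monthly escrow = $9,639.00 / 12 = $803.25
Required reserve = 2 × $803.25 = $1,606.50
Excess over cushion: $2,446.08 − $1,606.50 = $839.58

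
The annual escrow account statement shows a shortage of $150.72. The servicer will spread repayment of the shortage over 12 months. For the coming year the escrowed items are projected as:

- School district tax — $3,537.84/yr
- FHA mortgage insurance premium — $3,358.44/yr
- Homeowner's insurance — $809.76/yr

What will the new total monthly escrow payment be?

$654.73

School district tax — $3,537.84/yr
FHA mortgage insurance premium — $3,358.44/yr
Homeowner's insurance — $809.76/yr
Combined annual = $3,537.84 + $3,358.44 + $809.76 = $7,706.04
Monthly = $7,706.04 ÷ 12 = $642.17
Monthly shortage recovery: $150.72 ÷ 12 = $12.56
Adjusted monthly = $642.17 + $12.56 = $654.73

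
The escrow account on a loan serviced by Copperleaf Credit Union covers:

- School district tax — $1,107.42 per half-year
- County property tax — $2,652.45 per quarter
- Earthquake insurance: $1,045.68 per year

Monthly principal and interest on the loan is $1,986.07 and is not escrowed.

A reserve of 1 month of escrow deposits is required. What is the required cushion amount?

School district tax: $1,107.42 × 2 = $2,214.84/yr
County property tax: $2,652.45 × 4 = $10,609.80/yr
Earthquake insurance: $1,045.68/yr
Total annual escrow = $2,214.84 + $10,609.80 + $1,045.68 = $13,870.32
Monthly escrow = $13,870.32 / 12 = $1,155.86
Required cushion = 1 × $1,155.86 = $1,155.86

$1,155.86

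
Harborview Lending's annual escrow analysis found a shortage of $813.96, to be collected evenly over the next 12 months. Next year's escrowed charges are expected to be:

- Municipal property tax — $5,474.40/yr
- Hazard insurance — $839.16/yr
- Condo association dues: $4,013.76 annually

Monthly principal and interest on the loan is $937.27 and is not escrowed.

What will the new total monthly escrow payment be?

Municipal property tax: $5,474.40/yr
Hazard insurance: $839.16/yr
Condo association dues: $4,013.76/yr
Total per year = $5,474.40 + $839.16 + $4,013.76 = $10,327.32
Monthly escrow = $10,327.32 ÷ 12 = $860.61
Shortage per month = $813.96 ÷ 12 = $67.83
Adjusted monthly = $860.61 + $67.83 = $928.44

$928.44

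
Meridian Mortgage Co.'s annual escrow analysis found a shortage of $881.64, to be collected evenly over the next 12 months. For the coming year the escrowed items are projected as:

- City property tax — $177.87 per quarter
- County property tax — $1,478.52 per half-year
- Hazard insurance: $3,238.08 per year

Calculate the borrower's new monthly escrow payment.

$649.02

City property tax: $177.87 × 4 = $711.48 per year
County property tax: $1,478.52 × 2 = $2,957.04 per year
Hazard insurance: $3,238.08 per year
Combined annual = $711.48 + $2,957.04 + $3,238.08 = $6,906.60
Base monthly escrow = $6,906.60 ÷ 12 = $575.55
Shortage spread = $881.64 / 12 = $73.47/mo
Adjusted monthly = $575.55 + $73.47 = $649.02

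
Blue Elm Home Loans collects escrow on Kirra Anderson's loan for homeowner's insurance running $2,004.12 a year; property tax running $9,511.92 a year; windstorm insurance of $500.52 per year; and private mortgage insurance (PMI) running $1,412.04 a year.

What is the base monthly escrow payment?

$1,119.05

Homeowner's insurance — $2,004.12 per year
Property tax — $9,511.92 per year
Windstorm insurance — $500.52 per year
Private mortgage insurance (PMI) — $1,412.04 per year
Yearly total = $13,428.60
Monthly = $13,428.60 / 12 = $1,119.05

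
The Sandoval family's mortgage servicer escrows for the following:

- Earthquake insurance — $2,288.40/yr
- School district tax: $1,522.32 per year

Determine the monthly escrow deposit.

Earthquake insurance = $2,288.40/yr
School district tax = $1,522.32/yr
Combined annual = $2,288.40 + $1,522.32 = $3,810.72
Monthly = $3,810.72 ÷ 12 = $317.56

$317.56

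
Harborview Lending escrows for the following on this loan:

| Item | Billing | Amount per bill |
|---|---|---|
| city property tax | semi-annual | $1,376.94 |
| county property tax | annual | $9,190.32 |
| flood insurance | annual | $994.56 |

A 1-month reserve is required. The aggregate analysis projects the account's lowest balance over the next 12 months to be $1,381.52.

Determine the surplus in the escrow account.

$303.29

City property tax = $1,376.94 × 2 = $2,753.88 annually
County property tax = $9,190.32 annually
Flood insurance = $994.56 annually
Total annual escrow = $2,753.88 + $9,190.32 + $994.56 = $12,938.76
Monthly escrow = $12,938.76 ÷ 12 = $1,078.23
Required cushion = 1 × $1,078.23 = $1,078.23
Surplus = $1,381.52 − $1,078.23 = $303.29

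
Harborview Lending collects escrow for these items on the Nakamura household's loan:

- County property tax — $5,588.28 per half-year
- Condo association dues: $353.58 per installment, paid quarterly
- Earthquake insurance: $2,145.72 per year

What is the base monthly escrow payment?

County property tax = $5,588.28 × 2 = $11,176.56 per year
Condo association dues = $353.58 × 4 = $1,414.32 per year
Earthquake insurance = $2,145.72 per year
Annual escrow total = $11,176.56 + $1,414.32 + $2,145.72 = $14,736.60
Base monthly escrow = $14,736.60 ÷ 12 = $1,228.05

$1,228.05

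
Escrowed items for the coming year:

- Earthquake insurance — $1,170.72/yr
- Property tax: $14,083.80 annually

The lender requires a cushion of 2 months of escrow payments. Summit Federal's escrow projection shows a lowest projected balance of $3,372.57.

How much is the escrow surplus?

Earthquake insurance = $1,170.72
Property tax = $14,083.80
Yearly total = $1,170.72 + $14,083.80 = $15,254.52
Per month = $15,254.52 / 12 = $1,271.21
Cushion = 2 × $1,271.21 = $2,542.42
Excess over cushion: $3,372.57 − $2,542.42 = $830.15

$830.15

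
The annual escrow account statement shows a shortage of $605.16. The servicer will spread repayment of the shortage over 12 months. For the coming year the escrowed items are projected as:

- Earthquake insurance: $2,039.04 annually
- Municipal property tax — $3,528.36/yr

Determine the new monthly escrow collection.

$514.38

Earthquake insurance = $2,039.04 annually
Municipal property tax = $3,528.36 annually
Combined annual = $5,567.40
Per month = $5,567.40 ÷ 12 = $463.95
Monthly shortage recovery: $605.16 / 12 = $50.43
Adjusted monthly = $463.95 + $50.43 = $514.38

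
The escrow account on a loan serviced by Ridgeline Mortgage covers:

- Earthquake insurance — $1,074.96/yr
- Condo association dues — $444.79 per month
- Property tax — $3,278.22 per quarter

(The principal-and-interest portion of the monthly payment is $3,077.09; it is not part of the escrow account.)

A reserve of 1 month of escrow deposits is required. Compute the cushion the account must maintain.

$1,627.11

Earthquake insurance: $1,074.96 annually
Condo association dues: $444.79 × 12 = $5,337.48 annually
Property tax: $3,278.22 × 4 = $13,112.88 annually
Combined annual = $19,525.32
Monthly = $19,525.32 ÷ 12 = $1,627.11
Reserve = 1 × $1,627.11 = $1,627.11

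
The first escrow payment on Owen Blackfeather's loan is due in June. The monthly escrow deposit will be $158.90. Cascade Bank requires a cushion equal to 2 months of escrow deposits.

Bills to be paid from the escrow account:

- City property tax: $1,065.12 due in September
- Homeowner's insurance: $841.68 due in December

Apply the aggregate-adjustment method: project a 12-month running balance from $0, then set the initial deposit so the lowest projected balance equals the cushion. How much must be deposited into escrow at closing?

$1,112.30

Cushion = 2 × $158.90 = $317.80
Trial balance (start $0, +$158.90 each month, − disbursements):
  Jun: +$158.90 → $158.90
  Jul: +$158.90 → $317.80
  Aug: +$158.90 → $476.70
  Sep: +$158.90 − $1,065.12 → -$429.52
  Oct: +$158.90 → -$270.62
  Nov: +$158.90 → -$111.72
  Dec: +$158.90 − $841.68 → -$794.50
  Jan: +$158.90 → -$635.60
  Feb: +$158.90 → -$476.70
  Mar: +$158.90 → -$317.80
  Apr: +$158.90 → -$158.90
  May: +$158.90 → $0.00
Lowest trial balance = -$794.50 (Dec)
Initial deposit = cushion − low point = $317.80 − (-$794.50) = $1,112.30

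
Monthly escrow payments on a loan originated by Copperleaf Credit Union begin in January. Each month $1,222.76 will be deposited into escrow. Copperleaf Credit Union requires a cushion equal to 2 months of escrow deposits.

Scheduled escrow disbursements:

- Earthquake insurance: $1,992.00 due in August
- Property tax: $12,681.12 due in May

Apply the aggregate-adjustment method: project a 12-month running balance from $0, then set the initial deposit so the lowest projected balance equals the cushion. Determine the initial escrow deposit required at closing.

$9,012.84

Cushion = 2 × $1,222.76 = $2,445.52
Trial balance (start $0, +$1,222.76 each month, − disbursements):
  Jan: +$1,222.76 → $1,222.76
  Feb: +$1,222.76 → $2,445.52
  Mar: +$1,222.76 → $3,668.28
  Apr: +$1,222.76 → $4,891.04
  May: +$1,222.76 − $12,681.12 → -$6,567.32
  Jun: +$1,222.76 → -$5,344.56
  Jul: +$1,222.76 → -$4,121.80
  Aug: +$1,222.76 − $1,992.00 → -$4,891.04
  Sep: +$1,222.76 → -$3,668.28
  Oct: +$1,222.76 → -$2,445.52
  Nov: +$1,222.76 → -$1,222.76
  Dec: +$1,222.76 → $0.00
Lowest trial balance = -$6,567.32 (May)
Initial deposit = cushion − low point = $2,445.52 − (-$6,567.32) = $9,012.84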